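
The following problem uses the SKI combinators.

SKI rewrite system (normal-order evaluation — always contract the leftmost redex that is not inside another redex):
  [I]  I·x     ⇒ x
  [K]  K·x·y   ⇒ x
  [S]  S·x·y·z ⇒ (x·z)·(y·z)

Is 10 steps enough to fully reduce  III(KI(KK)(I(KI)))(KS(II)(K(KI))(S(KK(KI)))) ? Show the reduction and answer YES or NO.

Answer: YES — reaches normal form I in 7 ≤ 10 steps

Derivation:
  start: III(KI(KK)(I(KI)))(KS(II)(K(KI))(S(KK(KI))))
  →1  II(KI(KK)(I(KI)))(KS(II)(K(KI))(S(KK(KI))))
  →2  I(KI(KK)(I(KI)))(KS(II)(K(KI))(S(KK(KI))))
  →3  KI(KK)(I(KI))(KS(II)(K(KI))(S(KK(KI))))
  →4  I(I(KI))(KS(II)(K(KI))(S(KK(KI))))
  →5  I(KI)(KS(II)(K(KI))(S(KK(KI))))
  →6  KI(KS(II)(K(KI))(S(KK(KI))))
  →7  I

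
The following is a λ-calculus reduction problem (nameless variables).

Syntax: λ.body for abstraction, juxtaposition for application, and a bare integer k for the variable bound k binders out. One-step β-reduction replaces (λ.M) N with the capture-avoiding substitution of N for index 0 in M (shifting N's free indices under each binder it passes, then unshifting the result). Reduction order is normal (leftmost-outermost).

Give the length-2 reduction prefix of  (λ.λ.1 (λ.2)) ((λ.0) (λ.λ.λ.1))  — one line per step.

Answer: after 2 steps: λ.(λ.λ.λ.1) (λ.(λ.0) (λ.λ.λ.1))

Reduction:
  start: (λ.λ.1 (λ.2)) ((λ.0) (λ.λ.λ.1))
  [1] λ.(λ.0) (λ.λ.λ.1) (λ.(λ.0) (λ.λ.λ.1))
  [2] λ.(λ.λ.λ.1) (λ.(λ.0) (λ.λ.λ.1))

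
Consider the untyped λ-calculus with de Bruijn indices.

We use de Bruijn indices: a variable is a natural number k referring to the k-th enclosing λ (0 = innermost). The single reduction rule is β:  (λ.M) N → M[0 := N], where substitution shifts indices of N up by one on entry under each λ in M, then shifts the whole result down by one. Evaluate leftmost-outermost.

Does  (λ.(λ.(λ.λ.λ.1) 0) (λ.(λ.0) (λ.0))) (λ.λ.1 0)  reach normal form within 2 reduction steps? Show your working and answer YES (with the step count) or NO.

  start: (λ.(λ.(λ.λ.λ.1) 0) (λ.(λ.0) (λ.0))) (λ.λ.1 0)
  step 1: (λ.(λ.λ.λ.1) 0) (λ.(λ.0) (λ.0))
  step 2: (λ.λ.λ.1) (λ.(λ.0) (λ.0))

Answer: NO — after 2 steps the term is (λ.λ.λ.1) (λ.(λ.0) (λ.0)), not yet normal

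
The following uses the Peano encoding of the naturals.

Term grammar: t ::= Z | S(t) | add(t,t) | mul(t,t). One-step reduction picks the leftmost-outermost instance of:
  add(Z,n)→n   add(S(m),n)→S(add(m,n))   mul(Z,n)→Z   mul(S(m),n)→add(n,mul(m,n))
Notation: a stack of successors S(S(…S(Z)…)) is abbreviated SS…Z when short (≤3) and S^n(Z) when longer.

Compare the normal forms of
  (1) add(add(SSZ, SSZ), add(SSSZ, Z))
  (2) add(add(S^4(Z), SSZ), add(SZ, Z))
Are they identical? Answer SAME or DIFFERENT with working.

Term A:
  start: add(add(SSZ, SSZ), add(SSSZ, Z))
  [1] add(S(add(SZ, SSZ)), add(SSSZ, Z))
  [2] S(add(add(SZ, SSZ), add(SSSZ, Z)))
  [3] S(add(S(add(Z, SSZ)), add(SSSZ, Z)))
  [4] S(S(add(add(Z, SSZ), add(SSSZ, Z))))
  [5] S(S(add(SSZ, add(SSSZ, Z))))
  [6] S(S(S(add(SZ, add(SSSZ, Z)))))
  [7] S(S(S(S(add(Z, add(SSSZ, Z))))))
  [8] S(S(S(S(add(SSSZ, Z)))))
  [9] S(S(S(S(S(add(SSZ, Z))))))
  [10] S(S(S(S(S(S(add(SZ, Z)))))))
  [11] S(S(S(S(S(S(S(add(Z, Z))))))))
  [12] S^7(Z)

Term B:
  start: add(add(S^4(Z), SSZ), add(SZ, Z))
  [1] add(S(add(SSSZ, SSZ)), add(SZ, Z))
  [2] S(add(add(SSSZ, SSZ), add(SZ, Z)))
  [3] S(add(S(add(SSZ, SSZ)), add(SZ, Z)))
  [4] S(S(add(add(SSZ, SSZ), add(SZ, Z))))
  [5] S(S(add(S(add(SZ, SSZ)), add(SZ, Z))))
  [6] S(S(S(add(add(SZ, SSZ), add(SZ, Z)))))
  [7] S(S(S(add(S(add(Z, SSZ)), add(SZ, Z)))))
  [8] S(S(S(S(add(add(Z, SSZ), add(SZ, Z))))))
  [9] S(S(S(S(add(SSZ, add(SZ, Z))))))
  [10] S(S(S(S(S(add(SZ, add(SZ, Z)))))))
  [11] S(S(S(S(S(S(add(Z, add(SZ, Z))))))))
  [12] S(S(S(S(S(S(add(SZ, Z)))))))
  [13] S(S(S(S(S(S(S(add(Z, Z))))))))
  [14] S^7(Z)

Answer: SAME — A ⇓ S^7(Z), B ⇓ S^7(Z)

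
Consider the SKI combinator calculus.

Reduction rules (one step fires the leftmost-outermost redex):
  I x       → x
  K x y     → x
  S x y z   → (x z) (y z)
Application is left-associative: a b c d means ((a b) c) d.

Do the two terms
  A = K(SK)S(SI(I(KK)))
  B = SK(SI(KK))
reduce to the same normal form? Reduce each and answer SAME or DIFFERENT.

Answer: SAME — A ⇓ SK(SI(KK)), B ⇓ SK(SI(KK))

Working:
Term A:
  start: K(SK)S(SI(I(KK)))
  step 1: SK(SI(I(KK)))
  step 2: SK(SI(KK))

Term B:
  start: SK(SI(KK))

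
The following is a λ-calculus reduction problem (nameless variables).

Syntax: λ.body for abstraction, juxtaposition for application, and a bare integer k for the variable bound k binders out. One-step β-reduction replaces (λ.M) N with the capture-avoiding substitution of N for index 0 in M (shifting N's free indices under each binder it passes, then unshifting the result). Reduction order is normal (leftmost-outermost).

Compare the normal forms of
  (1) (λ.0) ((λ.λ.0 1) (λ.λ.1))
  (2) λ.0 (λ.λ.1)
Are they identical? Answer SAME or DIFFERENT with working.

Term A:
  start: (λ.0) ((λ.λ.0 1) (λ.λ.1))
  [1] (λ.λ.0 1) (λ.λ.1)
  [2] λ.0 (λ.λ.1)

Term B:
  start: λ.0 (λ.λ.1)

Answer: SAME — A ⇓ λ.0 (λ.λ.1), B ⇓ λ.0 (λ.λ.1)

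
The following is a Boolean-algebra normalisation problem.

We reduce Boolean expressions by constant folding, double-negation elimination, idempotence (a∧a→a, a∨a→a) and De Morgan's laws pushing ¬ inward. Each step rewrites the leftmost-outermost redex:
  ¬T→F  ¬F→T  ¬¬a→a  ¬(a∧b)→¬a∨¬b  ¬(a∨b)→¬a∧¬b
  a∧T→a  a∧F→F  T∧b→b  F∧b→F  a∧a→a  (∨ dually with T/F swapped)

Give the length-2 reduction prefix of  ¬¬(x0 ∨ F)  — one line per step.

  start: ¬¬(x0 ∨ F)
  →1  x0 ∨ F
  →2  x0

Answer: after 2 steps: x0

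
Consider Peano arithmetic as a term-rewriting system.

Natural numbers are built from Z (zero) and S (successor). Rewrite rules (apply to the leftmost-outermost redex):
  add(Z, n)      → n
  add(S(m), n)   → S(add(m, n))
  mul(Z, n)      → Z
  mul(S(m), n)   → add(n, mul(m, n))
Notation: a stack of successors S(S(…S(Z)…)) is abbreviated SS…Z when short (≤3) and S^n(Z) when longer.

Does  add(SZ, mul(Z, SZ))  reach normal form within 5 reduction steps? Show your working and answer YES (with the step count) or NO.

Answer: YES — reaches normal form SZ in 3 ≤ 5 steps

Working:
  start: add(SZ, mul(Z, SZ))
  [1] S(add(Z, mul(Z, SZ)))
  [2] S(mul(Z, SZ))
  [3] SZ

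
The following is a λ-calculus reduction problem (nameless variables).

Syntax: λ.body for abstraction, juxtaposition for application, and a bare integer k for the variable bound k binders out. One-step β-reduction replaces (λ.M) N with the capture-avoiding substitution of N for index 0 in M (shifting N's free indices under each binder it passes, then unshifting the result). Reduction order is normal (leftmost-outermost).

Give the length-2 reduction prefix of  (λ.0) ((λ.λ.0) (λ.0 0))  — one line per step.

Answer: after 2 steps: λ.0

Reduction:
  start: (λ.0) ((λ.λ.0) (λ.0 0))
  step 1: (λ.λ.0) (λ.0 0)
  step 2: λ.0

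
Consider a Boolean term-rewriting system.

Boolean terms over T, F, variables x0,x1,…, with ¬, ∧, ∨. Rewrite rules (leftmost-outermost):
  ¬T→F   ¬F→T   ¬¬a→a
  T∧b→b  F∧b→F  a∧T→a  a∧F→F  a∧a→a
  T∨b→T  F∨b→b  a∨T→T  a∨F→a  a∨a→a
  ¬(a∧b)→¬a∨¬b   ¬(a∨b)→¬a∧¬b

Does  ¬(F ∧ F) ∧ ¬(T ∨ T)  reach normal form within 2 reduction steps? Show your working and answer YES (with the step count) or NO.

Answer: NO — after 2 steps the term is ¬F ∧ ¬(T ∨ T), not yet normal

Derivation:
  start: ¬(F ∧ F) ∧ ¬(T ∨ T)
  step 1: (¬F ∨ ¬F) ∧ ¬(T ∨ T)
  step 2: ¬F ∧ ¬(T ∨ T)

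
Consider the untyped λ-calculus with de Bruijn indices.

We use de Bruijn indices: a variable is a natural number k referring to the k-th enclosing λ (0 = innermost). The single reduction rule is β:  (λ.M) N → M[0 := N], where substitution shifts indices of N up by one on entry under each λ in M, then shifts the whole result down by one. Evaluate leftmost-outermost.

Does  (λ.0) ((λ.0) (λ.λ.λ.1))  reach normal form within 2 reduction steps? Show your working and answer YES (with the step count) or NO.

  start: (λ.0) ((λ.0) (λ.λ.λ.1))
  →1  (λ.0) (λ.λ.λ.1)
  →2  λ.λ.λ.1

Answer: YES — reaches normal form λ.λ.λ.1 in 2 ≤ 2 steps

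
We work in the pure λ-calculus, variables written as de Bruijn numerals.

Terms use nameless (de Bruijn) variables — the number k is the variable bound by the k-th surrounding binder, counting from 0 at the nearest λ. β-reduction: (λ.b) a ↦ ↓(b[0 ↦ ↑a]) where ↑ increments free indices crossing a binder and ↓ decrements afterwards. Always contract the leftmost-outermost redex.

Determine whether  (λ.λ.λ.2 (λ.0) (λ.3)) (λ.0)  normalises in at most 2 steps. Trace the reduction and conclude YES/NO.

  start: (λ.λ.λ.2 (λ.0) (λ.3)) (λ.0)
  [1] λ.λ.(λ.0) (λ.0) (λ.λ.0)
  [2] λ.λ.(λ.0) (λ.λ.0)

Answer: NO — after 2 steps the term is λ.λ.(λ.0) (λ.λ.0), not yet normal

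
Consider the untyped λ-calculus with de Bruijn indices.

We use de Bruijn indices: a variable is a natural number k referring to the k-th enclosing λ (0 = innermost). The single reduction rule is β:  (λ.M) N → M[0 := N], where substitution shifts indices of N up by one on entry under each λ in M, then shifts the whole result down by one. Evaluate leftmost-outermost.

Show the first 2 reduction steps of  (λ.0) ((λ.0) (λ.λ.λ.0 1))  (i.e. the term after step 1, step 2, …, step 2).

Answer: after 2 steps: λ.λ.λ.0 1

Derivation:
  start: (λ.0) ((λ.0) (λ.λ.λ.0 1))
  step 1: (λ.0) (λ.λ.λ.0 1)
  step 2: λ.λ.λ.0 1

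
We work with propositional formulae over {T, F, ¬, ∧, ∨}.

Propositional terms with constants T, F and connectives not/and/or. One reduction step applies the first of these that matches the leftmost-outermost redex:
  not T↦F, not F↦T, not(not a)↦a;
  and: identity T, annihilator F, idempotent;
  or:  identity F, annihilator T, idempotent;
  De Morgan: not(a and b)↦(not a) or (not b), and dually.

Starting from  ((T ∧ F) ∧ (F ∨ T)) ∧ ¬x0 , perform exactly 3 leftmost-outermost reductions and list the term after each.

  start: ((T ∧ F) ∧ (F ∨ T)) ∧ ¬x0
  step 1: (F ∧ (F ∨ T)) ∧ ¬x0
  step 2: F ∧ ¬x0
  step 3: F

Answer: after 3 steps: F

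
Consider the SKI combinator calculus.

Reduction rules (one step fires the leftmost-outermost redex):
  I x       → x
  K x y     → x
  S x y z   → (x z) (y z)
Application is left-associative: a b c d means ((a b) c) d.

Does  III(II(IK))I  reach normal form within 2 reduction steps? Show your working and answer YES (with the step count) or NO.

Answer: NO — after 2 steps the term is I(II(IK))I, not yet normal

Reduction:
  start: III(II(IK))I
  [1] II(II(IK))I
  [2] I(II(IK))I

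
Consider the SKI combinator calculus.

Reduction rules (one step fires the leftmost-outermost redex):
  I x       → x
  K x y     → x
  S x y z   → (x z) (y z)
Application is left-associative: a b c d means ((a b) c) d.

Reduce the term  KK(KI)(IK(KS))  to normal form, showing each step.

Answer: normal form = K(K(KS))  (in 2 steps)

Reduction:
  start: KK(KI)(IK(KS))
  step 1: K(IK(KS))
  step 2: K(K(KS))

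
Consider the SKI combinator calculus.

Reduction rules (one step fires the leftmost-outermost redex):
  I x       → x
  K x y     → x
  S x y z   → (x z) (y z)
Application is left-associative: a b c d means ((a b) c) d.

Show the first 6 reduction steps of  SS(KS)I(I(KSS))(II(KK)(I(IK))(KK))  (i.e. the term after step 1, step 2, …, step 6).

  start: SS(KS)I(I(KSS))(II(KK)(I(IK))(KK))
  →1  SI(KSI)(I(KSS))(II(KK)(I(IK))(KK))
  →2  I(I(KSS))(KSI(I(KSS)))(II(KK)(I(IK))(KK))
  →3  I(KSS)(KSI(I(KSS)))(II(KK)(I(IK))(KK))
  →4  KSS(KSI(I(KSS)))(II(KK)(I(IK))(KK))
  →5  S(KSI(I(KSS)))(II(KK)(I(IK))(KK))
  →6  S(S(I(KSS)))(II(KK)(I(IK))(KK))

Answer: after 6 steps: S(S(I(KSS)))(II(KK)(I(IK))(KK))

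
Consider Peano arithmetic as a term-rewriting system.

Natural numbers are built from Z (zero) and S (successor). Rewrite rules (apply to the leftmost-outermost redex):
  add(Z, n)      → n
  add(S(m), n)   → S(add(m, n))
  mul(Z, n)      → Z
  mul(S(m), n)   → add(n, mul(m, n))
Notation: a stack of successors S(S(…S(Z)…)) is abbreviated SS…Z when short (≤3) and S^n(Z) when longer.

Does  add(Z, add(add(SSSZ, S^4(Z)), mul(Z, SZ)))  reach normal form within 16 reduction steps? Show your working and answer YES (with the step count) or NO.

  start: add(Z, add(add(SSSZ, S^4(Z)), mul(Z, SZ)))
  step 1: add(add(SSSZ, S^4(Z)), mul(Z, SZ))
  step 2: add(S(add(SSZ, S^4(Z))), mul(Z, SZ))
  step 3: S(add(add(SSZ, S^4(Z)), mul(Z, SZ)))
  step 4: S(add(S(add(SZ, S^4(Z))), mul(Z, SZ)))
  step 5: S(S(add(add(SZ, S^4(Z)), mul(Z, SZ))))
  step 6: S(S(add(S(add(Z, S^4(Z))), mul(Z, SZ))))
  step 7: S(S(S(add(add(Z, S^4(Z)), mul(Z, SZ)))))
  step 8: S(S(S(add(S^4(Z), mul(Z, SZ)))))
  step 9: S(S(S(S(add(SSSZ, mul(Z, SZ))))))
  step 10: S(S(S(S(S(add(SSZ, mul(Z, SZ)))))))
  step 11: S(S(S(S(S(S(add(SZ, mul(Z, SZ))))))))
  step 12: S(S(S(S(S(S(S(add(Z, mul(Z, SZ)))))))))
  step 13: S(S(S(S(S(S(S(mul(Z, SZ))))))))
  step 14: S^7(Z)

Answer: YES — reaches normal form S^7(Z) in 14 ≤ 16 steps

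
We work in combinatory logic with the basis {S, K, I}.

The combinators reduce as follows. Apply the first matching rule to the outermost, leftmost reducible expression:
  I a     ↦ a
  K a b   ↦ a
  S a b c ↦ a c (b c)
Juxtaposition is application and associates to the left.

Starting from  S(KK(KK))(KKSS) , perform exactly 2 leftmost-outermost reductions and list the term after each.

  start: S(KK(KK))(KKSS)
  step 1: SK(KKSS)
  step 2: SK(KS)

Answer: after 2 steps: SK(KS)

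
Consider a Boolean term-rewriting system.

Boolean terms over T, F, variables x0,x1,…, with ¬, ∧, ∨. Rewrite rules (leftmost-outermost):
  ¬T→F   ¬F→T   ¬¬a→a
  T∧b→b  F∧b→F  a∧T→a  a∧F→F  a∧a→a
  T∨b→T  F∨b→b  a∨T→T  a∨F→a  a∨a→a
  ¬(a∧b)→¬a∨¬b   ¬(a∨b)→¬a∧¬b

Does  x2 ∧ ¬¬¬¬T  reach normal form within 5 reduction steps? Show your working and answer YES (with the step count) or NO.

  start: x2 ∧ ¬¬¬¬T
  [1] x2 ∧ ¬¬T
  [2] x2 ∧ T
  [3] x2

Answer: YES — reaches normal form x2 in 3 ≤ 5 steps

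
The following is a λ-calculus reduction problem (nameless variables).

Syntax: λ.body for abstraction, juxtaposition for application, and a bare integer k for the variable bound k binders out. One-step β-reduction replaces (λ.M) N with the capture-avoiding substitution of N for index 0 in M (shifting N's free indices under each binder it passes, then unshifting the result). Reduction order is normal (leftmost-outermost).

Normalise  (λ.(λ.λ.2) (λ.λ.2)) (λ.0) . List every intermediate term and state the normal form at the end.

Answer: normal form = λ.λ.0  (in 2 steps)

Working:
  start: (λ.(λ.λ.2) (λ.λ.2)) (λ.0)
  →1  (λ.λ.λ.0) (λ.λ.λ.0)
  →2  λ.λ.0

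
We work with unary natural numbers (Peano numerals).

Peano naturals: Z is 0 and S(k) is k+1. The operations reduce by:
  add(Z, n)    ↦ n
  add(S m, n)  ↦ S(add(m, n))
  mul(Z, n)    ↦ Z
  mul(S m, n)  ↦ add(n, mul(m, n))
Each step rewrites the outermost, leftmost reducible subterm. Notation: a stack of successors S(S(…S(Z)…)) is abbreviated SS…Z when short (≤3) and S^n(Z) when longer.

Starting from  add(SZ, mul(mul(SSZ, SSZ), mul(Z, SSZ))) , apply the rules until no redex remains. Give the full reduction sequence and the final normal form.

Answer: normal form = SZ  (in 24 steps)

Derivation:
  start: add(SZ, mul(mul(SSZ, SSZ), mul(Z, SSZ)))
  step 1: S(add(Z, mul(mul(SSZ, SSZ), mul(Z, SSZ))))
  step 2: S(mul(mul(SSZ, SSZ), mul(Z, SSZ)))
  step 3: S(mul(add(SSZ, mul(SZ, SSZ)), mul(Z, SSZ)))
  step 4: S(mul(S(add(SZ, mul(SZ, SSZ))), mul(Z, SSZ)))
  step 5: S(add(mul(Z, SSZ), mul(add(SZ, mul(SZ, SSZ)), mul(Z, SSZ))))
  step 6: S(add(Z, mul(add(SZ, mul(SZ, SSZ)), mul(Z, SSZ))))
  step 7: S(mul(add(SZ, mul(SZ, SSZ)), mul(Z, SSZ)))
  step 8: S(mul(S(add(Z, mul(SZ, SSZ))), mul(Z, SSZ)))
  step 9: S(add(mul(Z, SSZ), mul(add(Z, mul(SZ, SSZ)), mul(Z, SSZ))))
  step 10: S(add(Z, mul(add(Z, mul(SZ, SSZ)), mul(Z, SSZ))))
  step 11: S(mul(add(Z, mul(SZ, SSZ)), mul(Z, SSZ)))
  step 12: S(mul(mul(SZ, SSZ), mul(Z, SSZ)))
  step 13: S(mul(add(SSZ, mul(Z, SSZ)), mul(Z, SSZ)))
  step 14: S(mul(S(add(SZ, mul(Z, SSZ))), mul(Z, SSZ)))
  step 15: S(add(mul(Z, SSZ), mul(add(SZ, mul(Z, SSZ)), mul(Z, SSZ))))
  step 16: S(add(Z, mul(add(SZ, mul(Z, SSZ)), mul(Z, SSZ))))
  step 17: S(mul(add(SZ, mul(Z, SSZ)), mul(Z, SSZ)))
  step 18: S(mul(S(add(Z, mul(Z, SSZ))), mul(Z, SSZ)))
  step 19: S(add(mul(Z, SSZ), mul(add(Z, mul(Z, SSZ)), mul(Z, SSZ))))
  step 20: S(add(Z, mul(add(Z, mul(Z, SSZ)), mul(Z, SSZ))))
  step 21: S(mul(add(Z, mul(Z, SSZ)), mul(Z, SSZ)))
  step 22: S(mul(mul(Z, SSZ), mul(Z, SSZ)))
  step 23: S(mul(Z, mul(Z, SSZ)))
  step 24: SZ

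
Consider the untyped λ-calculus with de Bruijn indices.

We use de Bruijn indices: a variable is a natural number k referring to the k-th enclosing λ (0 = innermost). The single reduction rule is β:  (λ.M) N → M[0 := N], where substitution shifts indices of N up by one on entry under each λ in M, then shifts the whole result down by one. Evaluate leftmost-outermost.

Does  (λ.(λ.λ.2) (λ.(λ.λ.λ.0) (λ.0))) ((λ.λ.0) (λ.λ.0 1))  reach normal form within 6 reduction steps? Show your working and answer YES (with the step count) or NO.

Answer: YES — reaches normal form λ.λ.0 in 3 ≤ 6 steps

Working:
  start: (λ.(λ.λ.2) (λ.(λ.λ.λ.0) (λ.0))) ((λ.λ.0) (λ.λ.0 1))
  step 1: (λ.λ.(λ.λ.0) (λ.λ.0 1)) (λ.(λ.λ.λ.0) (λ.0))
  step 2: λ.(λ.λ.0) (λ.λ.0 1)
  step 3: λ.λ.0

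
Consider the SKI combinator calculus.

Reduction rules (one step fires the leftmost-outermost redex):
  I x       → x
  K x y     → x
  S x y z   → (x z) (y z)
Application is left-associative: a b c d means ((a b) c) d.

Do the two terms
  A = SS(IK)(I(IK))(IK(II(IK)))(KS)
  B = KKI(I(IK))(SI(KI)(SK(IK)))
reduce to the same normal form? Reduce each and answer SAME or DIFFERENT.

Answer: SAME — A ⇓ K, B ⇓ K

Derivation:
Term A:
  start: SS(IK)(I(IK))(IK(II(IK)))(KS)
  [1] S(I(IK))(IK(I(IK)))(IK(II(IK)))(KS)
  [2] I(IK)(IK(II(IK)))(IK(I(IK))(IK(II(IK))))(KS)
  [3] IK(IK(II(IK)))(IK(I(IK))(IK(II(IK))))(KS)
  [4] K(IK(II(IK)))(IK(I(IK))(IK(II(IK))))(KS)
  [5] IK(II(IK))(KS)
  [6] K(II(IK))(KS)
  [7] II(IK)
  [8] I(IK)
  [9] IK
  [10] K

Term B:
  start: KKI(I(IK))(SI(KI)(SK(IK)))
  [1] K(I(IK))(SI(KI)(SK(IK)))
  [2] I(IK)
  [3] IK
  [4] K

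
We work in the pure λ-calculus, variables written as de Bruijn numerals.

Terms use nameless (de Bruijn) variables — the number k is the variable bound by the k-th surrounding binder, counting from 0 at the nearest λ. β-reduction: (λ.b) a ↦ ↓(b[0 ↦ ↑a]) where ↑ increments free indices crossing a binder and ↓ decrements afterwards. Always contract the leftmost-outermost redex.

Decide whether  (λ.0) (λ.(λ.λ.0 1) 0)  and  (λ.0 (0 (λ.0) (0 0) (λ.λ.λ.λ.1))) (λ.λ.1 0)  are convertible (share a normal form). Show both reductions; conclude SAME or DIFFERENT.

Answer: DIFFERENT — A ⇓ λ.λ.0 1, B ⇓ λ.λ.λ.λ.1

Working:
Term A:
  start: (λ.0) (λ.(λ.λ.0 1) 0)
  step 1: λ.(λ.λ.0 1) 0
  step 2: λ.λ.0 1

Term B:
  start: (λ.0 (0 (λ.0) (0 0) (λ.λ.λ.λ.1))) (λ.λ.1 0)
  step 1: (λ.λ.1 0) ((λ.λ.1 0) (λ.0) ((λ.λ.1 0) (λ.λ.1 0)) (λ.λ.λ.λ.1))
  step 2: λ.(λ.λ.1 0) (λ.0) ((λ.λ.1 0) (λ.λ.1 0)) (λ.λ.λ.λ.1) 0
  step 3: λ.(λ.(λ.0) 0) ((λ.λ.1 0) (λ.λ.1 0)) (λ.λ.λ.λ.1) 0
  step 4: λ.(λ.0) ((λ.λ.1 0) (λ.λ.1 0)) (λ.λ.λ.λ.1) 0
  step 5: λ.(λ.λ.1 0) (λ.λ.1 0) (λ.λ.λ.λ.1) 0
  step 6: λ.(λ.(λ.λ.1 0) 0) (λ.λ.λ.λ.1) 0
  step 7: λ.(λ.λ.1 0) (λ.λ.λ.λ.1) 0
  step 8: λ.(λ.(λ.λ.λ.λ.1) 0) 0
  step 9: λ.(λ.λ.λ.λ.1) 0
  step 10: λ.λ.λ.λ.1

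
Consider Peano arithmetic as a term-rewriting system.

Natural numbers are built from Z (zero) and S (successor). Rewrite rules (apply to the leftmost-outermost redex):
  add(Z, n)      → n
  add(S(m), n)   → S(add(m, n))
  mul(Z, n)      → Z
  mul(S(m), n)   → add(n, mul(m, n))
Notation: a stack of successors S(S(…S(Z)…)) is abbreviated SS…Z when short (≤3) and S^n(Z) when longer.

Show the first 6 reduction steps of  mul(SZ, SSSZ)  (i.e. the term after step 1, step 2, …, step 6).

  start: mul(SZ, SSSZ)
  step 1: add(SSSZ, mul(Z, SSSZ))
  step 2: S(add(SSZ, mul(Z, SSSZ)))
  step 3: S(S(add(SZ, mul(Z, SSSZ))))
  step 4: S(S(S(add(Z, mul(Z, SSSZ)))))
  step 5: S(S(S(mul(Z, SSSZ))))
  step 6: SSSZ

Answer: after 6 steps: SSSZ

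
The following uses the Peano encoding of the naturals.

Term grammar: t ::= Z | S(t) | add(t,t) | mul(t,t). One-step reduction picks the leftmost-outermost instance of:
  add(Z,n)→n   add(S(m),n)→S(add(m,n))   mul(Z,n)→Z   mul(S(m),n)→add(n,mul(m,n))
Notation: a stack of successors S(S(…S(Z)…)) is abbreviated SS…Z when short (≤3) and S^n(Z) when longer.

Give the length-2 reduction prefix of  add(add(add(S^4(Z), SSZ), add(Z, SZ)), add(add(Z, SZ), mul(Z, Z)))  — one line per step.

Answer: after 2 steps: add(S(add(add(SSSZ, SSZ), add(Z, SZ))), add(add(Z, SZ), mul(Z, Z)))

Reduction:
  start: add(add(add(S^4(Z), SSZ), add(Z, SZ)), add(add(Z, SZ), mul(Z, Z)))
  [1] add(add(S(add(SSSZ, SSZ)), add(Z, SZ)), add(add(Z, SZ), mul(Z, Z)))
  [2] add(S(add(add(SSSZ, SSZ), add(Z, SZ))), add(add(Z, SZ), mul(Z, Z)))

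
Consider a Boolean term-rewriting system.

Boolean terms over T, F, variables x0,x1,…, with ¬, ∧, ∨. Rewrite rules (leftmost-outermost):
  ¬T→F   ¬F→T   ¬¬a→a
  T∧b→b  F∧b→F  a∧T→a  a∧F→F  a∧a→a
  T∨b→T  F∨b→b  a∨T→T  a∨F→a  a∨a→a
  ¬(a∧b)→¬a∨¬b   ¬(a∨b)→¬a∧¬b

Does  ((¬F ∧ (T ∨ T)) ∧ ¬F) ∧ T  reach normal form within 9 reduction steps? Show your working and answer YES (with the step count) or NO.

  start: ((¬F ∧ (T ∨ T)) ∧ ¬F) ∧ T
  step 1: (¬F ∧ (T ∨ T)) ∧ ¬F
  step 2: (T ∧ (T ∨ T)) ∧ ¬F
  step 3: (T ∨ T) ∧ ¬F
  step 4: T ∧ ¬F
  step 5: ¬F
  step 6: T

Answer: YES — reaches normal form T in 6 ≤ 9 steps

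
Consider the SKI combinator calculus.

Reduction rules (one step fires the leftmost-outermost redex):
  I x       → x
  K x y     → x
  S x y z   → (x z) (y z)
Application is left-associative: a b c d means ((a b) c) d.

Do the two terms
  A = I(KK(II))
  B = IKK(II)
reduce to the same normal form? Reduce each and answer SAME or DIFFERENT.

Term A:
  start: I(KK(II))
  [1] KK(II)
  [2] K

Term B:
  start: IKK(II)
  [1] KK(II)
  [2] K

Answer: SAME — A ⇓ K, B ⇓ K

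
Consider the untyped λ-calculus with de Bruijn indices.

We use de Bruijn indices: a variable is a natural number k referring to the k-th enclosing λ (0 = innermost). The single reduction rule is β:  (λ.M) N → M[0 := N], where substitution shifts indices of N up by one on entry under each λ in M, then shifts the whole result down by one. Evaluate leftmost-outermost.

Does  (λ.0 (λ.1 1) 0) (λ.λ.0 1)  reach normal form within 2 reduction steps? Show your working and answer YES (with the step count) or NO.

Answer: NO — after 2 steps the term is (λ.0 (λ.(λ.λ.0 1) (λ.λ.0 1))) (λ.λ.0 1), not yet normal

Reduction:
  start: (λ.0 (λ.1 1) 0) (λ.λ.0 1)
  →1  (λ.λ.0 1) (λ.(λ.λ.0 1) (λ.λ.0 1)) (λ.λ.0 1)
  →2  (λ.0 (λ.(λ.λ.0 1) (λ.λ.0 1))) (λ.λ.0 1)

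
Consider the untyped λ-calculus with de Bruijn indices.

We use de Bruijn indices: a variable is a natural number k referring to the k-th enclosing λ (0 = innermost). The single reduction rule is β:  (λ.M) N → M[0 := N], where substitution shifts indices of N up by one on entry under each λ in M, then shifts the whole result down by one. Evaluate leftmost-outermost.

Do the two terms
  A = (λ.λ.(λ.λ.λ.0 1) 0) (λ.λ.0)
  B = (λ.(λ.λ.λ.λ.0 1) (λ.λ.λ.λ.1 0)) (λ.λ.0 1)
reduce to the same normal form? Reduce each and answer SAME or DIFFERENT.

Term A:
  start: (λ.λ.(λ.λ.λ.0 1) 0) (λ.λ.0)
  →1  λ.(λ.λ.λ.0 1) 0
  →2  λ.λ.λ.0 1

Term B:
  start: (λ.(λ.λ.λ.λ.0 1) (λ.λ.λ.λ.1 0)) (λ.λ.0 1)
  →1  (λ.λ.λ.λ.0 1) (λ.λ.λ.λ.1 0)
  →2  λ.λ.λ.0 1

Answer: SAME — A ⇓ λ.λ.λ.0 1, B ⇓ λ.λ.λ.0 1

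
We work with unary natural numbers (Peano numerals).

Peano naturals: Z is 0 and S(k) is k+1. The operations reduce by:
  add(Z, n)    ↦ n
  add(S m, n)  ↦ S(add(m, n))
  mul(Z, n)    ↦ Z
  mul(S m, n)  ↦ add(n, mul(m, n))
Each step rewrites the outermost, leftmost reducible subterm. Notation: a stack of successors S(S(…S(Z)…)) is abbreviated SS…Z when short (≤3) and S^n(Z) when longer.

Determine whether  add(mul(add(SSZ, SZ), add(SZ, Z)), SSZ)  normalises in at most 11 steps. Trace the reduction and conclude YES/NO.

Answer: NO — after 11 steps the term is S(add(S(add(add(Z, Z), mul(add(Z, SZ), add(SZ, Z)))), SSZ)), not yet normal

Working:
  start: add(mul(add(SSZ, SZ), add(SZ, Z)), SSZ)
  →1  add(mul(S(add(SZ, SZ)), add(SZ, Z)), SSZ)
  →2  add(add(add(SZ, Z), mul(add(SZ, SZ), add(SZ, Z))), SSZ)
  →3  add(add(S(add(Z, Z)), mul(add(SZ, SZ), add(SZ, Z))), SSZ)
  →4  add(S(add(add(Z, Z), mul(add(SZ, SZ), add(SZ, Z)))), SSZ)
  →5  S(add(add(add(Z, Z), mul(add(SZ, SZ), add(SZ, Z))), SSZ))
  →6  S(add(add(Z, mul(add(SZ, SZ), add(SZ, Z))), SSZ))
  →7  S(add(mul(add(SZ, SZ), add(SZ, Z)), SSZ))
  →8  S(add(mul(S(add(Z, SZ)), add(SZ, Z)), SSZ))
  →9  S(add(add(add(SZ, Z), mul(add(Z, SZ), add(SZ, Z))), SSZ))
  →10  S(add(add(S(add(Z, Z)), mul(add(Z, SZ), add(SZ, Z))), SSZ))
  →11  S(add(S(add(add(Z, Z), mul(add(Z, SZ), add(SZ, Z)))), SSZ))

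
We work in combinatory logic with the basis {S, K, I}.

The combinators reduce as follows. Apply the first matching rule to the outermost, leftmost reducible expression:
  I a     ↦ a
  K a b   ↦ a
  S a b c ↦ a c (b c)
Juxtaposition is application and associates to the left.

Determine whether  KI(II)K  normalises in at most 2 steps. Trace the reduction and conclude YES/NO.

Answer: YES — reaches normal form K in 2 ≤ 2 steps

Working:
  start: KI(II)K
  [1] IK
  [2] K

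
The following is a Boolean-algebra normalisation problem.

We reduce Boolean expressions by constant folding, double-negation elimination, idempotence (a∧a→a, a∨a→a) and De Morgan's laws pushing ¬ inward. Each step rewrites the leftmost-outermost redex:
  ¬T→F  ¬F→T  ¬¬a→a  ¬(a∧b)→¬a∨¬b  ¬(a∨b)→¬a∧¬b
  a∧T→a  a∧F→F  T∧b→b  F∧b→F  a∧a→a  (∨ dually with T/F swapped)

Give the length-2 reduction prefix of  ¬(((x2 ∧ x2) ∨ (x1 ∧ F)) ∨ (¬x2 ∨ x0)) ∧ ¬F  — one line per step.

  start: ¬(((x2 ∧ x2) ∨ (x1 ∧ F)) ∨ (¬x2 ∨ x0)) ∧ ¬F
  [1] (¬((x2 ∧ x2) ∨ (x1 ∧ F)) ∧ ¬(¬x2 ∨ x0)) ∧ ¬F
  [2] ((¬(x2 ∧ x2) ∧ ¬(x1 ∧ F)) ∧ ¬(¬x2 ∨ x0)) ∧ ¬F

Answer: after 2 steps: ((¬(x2 ∧ x2) ∧ ¬(x1 ∧ F)) ∧ ¬(¬x2 ∨ x0)) ∧ ¬F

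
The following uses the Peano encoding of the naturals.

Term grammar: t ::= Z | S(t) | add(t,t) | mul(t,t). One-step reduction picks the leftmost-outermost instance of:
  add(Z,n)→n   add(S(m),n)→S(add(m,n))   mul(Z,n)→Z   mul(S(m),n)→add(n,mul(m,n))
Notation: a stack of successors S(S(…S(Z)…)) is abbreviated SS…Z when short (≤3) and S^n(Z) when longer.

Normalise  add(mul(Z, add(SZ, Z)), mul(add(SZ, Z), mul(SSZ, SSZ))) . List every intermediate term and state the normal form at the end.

  start: add(mul(Z, add(SZ, Z)), mul(add(SZ, Z), mul(SSZ, SSZ)))
  [1] add(Z, mul(add(SZ, Z), mul(SSZ, SSZ)))
  [2] mul(add(SZ, Z), mul(SSZ, SSZ))
  [3] mul(S(add(Z, Z)), mul(SSZ, SSZ))
  [4] add(mul(SSZ, SSZ), mul(add(Z, Z), mul(SSZ, SSZ)))
  [5] add(add(SSZ, mul(SZ, SSZ)), mul(add(Z, Z), mul(SSZ, SSZ)))
  [6] add(S(add(SZ, mul(SZ, SSZ))), mul(add(Z, Z), mul(SSZ, SSZ)))
  [7] S(add(add(SZ, mul(SZ, SSZ)), mul(add(Z, Z), mul(SSZ, SSZ))))
  [8] S(add(S(add(Z, mul(SZ, SSZ))), mul(add(Z, Z), mul(SSZ, SSZ))))
  [9] S(S(add(add(Z, mul(SZ, SSZ)), mul(add(Z, Z), mul(SSZ, SSZ)))))
  [10] S(S(add(mul(SZ, SSZ), mul(add(Z, Z), mul(SSZ, SSZ)))))
  [11] S(S(add(add(SSZ, mul(Z, SSZ)), mul(add(Z, Z), mul(SSZ, SSZ)))))
  [12] S(S(add(S(add(SZ, mul(Z, SSZ))), mul(add(Z, Z), mul(SSZ, SSZ)))))
  [13] S(S(S(add(add(SZ, mul(Z, SSZ)), mul(add(Z, Z), mul(SSZ, SSZ))))))
  [14] S(S(S(add(S(add(Z, mul(Z, SSZ))), mul(add(Z, Z), mul(SSZ, SSZ))))))
  [15] S(S(S(S(add(add(Z, mul(Z, SSZ)), mul(add(Z, Z), mul(SSZ, SSZ)))))))
  [16] S(S(S(S(add(mul(Z, SSZ), mul(add(Z, Z), mul(SSZ, SSZ)))))))
  [17] S(S(S(S(add(Z, mul(add(Z, Z), mul(SSZ, SSZ)))))))
  [18] S(S(S(S(mul(add(Z, Z), mul(SSZ, SSZ))))))
  [19] S(S(S(S(mul(Z, mul(SSZ, SSZ))))))
  [20] S^4(Z)

Answer: normal form = S^4(Z)  (in 20 steps)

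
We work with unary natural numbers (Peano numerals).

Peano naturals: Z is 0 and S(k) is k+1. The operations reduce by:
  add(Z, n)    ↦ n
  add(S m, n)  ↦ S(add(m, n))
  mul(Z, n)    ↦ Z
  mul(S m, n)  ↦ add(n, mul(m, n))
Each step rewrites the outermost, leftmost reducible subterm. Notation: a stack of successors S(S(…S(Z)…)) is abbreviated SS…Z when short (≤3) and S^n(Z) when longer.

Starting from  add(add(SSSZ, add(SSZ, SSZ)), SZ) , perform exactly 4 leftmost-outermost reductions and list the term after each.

Answer: after 4 steps: S(S(add(add(SZ, add(SSZ, SSZ)), SZ)))

Working:
  start: add(add(SSSZ, add(SSZ, SSZ)), SZ)
  [1] add(S(add(SSZ, add(SSZ, SSZ))), SZ)
  [2] S(add(add(SSZ, add(SSZ, SSZ)), SZ))
  [3] S(add(S(add(SZ, add(SSZ, SSZ))), SZ))
  [4] S(S(add(add(SZ, add(SSZ, SSZ)), SZ)))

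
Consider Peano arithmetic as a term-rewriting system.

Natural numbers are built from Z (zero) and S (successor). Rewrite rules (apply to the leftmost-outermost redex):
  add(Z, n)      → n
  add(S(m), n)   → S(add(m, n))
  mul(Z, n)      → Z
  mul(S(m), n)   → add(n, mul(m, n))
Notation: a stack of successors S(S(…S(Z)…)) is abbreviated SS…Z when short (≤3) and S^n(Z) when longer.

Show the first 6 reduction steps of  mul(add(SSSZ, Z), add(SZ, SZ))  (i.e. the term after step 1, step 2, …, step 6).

  start: mul(add(SSSZ, Z), add(SZ, SZ))
  step 1: mul(S(add(SSZ, Z)), add(SZ, SZ))
  step 2: add(add(SZ, SZ), mul(add(SSZ, Z), add(SZ, SZ)))
  step 3: add(S(add(Z, SZ)), mul(add(SSZ, Z), add(SZ, SZ)))
  step 4: S(add(add(Z, SZ), mul(add(SSZ, Z), add(SZ, SZ))))
  step 5: S(add(SZ, mul(add(SSZ, Z), add(SZ, SZ))))
  step 6: S(S(add(Z, mul(add(SSZ, Z), add(SZ, SZ)))))

Answer: after 6 steps: S(S(add(Z, mul(add(SSZ, Z), add(SZ, SZ)))))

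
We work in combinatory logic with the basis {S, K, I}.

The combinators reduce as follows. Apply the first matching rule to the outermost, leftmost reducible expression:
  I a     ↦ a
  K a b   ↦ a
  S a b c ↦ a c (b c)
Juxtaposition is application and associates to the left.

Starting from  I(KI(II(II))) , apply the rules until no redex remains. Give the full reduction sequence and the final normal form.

  start: I(KI(II(II)))
  →1  KI(II(II))
  →2  I

Answer: normal form = I  (in 2 steps)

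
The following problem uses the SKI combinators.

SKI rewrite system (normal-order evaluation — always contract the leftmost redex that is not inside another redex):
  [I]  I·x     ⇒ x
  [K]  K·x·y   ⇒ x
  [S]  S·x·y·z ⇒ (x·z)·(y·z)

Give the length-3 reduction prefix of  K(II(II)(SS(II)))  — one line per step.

Answer: after 3 steps: K(I(SS(II)))

Derivation:
  start: K(II(II)(SS(II)))
  →1  K(I(II)(SS(II)))
  →2  K(II(SS(II)))
  →3  K(I(SS(II)))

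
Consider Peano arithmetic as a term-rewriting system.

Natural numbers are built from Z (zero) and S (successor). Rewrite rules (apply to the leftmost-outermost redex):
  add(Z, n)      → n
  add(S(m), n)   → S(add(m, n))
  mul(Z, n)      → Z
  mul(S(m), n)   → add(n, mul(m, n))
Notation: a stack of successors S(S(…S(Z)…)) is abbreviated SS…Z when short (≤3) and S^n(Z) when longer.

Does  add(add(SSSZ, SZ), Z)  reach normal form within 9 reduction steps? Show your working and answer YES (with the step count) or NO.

Answer: YES — reaches normal form S^4(Z) in 9 ≤ 9 steps

Reduction:
  start: add(add(SSSZ, SZ), Z)
  [1] add(S(add(SSZ, SZ)), Z)
  [2] S(add(add(SSZ, SZ), Z))
  [3] S(add(S(add(SZ, SZ)), Z))
  [4] S(S(add(add(SZ, SZ), Z)))
  [5] S(S(add(S(add(Z, SZ)), Z)))
  [6] S(S(S(add(add(Z, SZ), Z))))
  [7] S(S(S(add(SZ, Z))))
  [8] S(S(S(S(add(Z, Z)))))
  [9] S^4(Z)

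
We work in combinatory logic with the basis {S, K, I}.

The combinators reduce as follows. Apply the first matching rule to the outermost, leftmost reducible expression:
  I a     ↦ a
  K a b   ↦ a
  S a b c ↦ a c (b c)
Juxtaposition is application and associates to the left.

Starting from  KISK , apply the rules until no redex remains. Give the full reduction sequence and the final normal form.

Answer: normal form = K  (in 2 steps)

Reduction:
  start: KISK
  step 1: IK
  step 2: K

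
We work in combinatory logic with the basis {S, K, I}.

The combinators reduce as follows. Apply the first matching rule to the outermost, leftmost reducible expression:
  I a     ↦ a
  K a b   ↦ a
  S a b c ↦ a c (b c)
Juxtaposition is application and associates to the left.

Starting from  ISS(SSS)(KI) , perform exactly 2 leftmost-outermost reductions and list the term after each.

  start: ISS(SSS)(KI)
  [1] SS(SSS)(KI)
  [2] S(KI)(SSS(KI))

Answer: after 2 steps: S(KI)(SSS(KI))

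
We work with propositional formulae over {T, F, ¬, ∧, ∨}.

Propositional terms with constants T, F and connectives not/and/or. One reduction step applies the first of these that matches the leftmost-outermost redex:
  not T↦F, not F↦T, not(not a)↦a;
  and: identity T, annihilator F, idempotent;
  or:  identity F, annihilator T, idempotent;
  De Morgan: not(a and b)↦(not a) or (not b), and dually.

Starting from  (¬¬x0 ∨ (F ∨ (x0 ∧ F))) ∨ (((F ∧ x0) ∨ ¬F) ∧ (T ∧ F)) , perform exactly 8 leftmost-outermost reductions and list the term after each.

Answer: after 8 steps: x0 ∨ (T ∧ F)

Working:
  start: (¬¬x0 ∨ (F ∨ (x0 ∧ F))) ∨ (((F ∧ x0) ∨ ¬F) ∧ (T ∧ F))
  →1  (x0 ∨ (F ∨ (x0 ∧ F))) ∨ (((F ∧ x0) ∨ ¬F) ∧ (T ∧ F))
  →2  (x0 ∨ (x0 ∧ F)) ∨ (((F ∧ x0) ∨ ¬F) ∧ (T ∧ F))
  →3  (x0 ∨ F) ∨ (((F ∧ x0) ∨ ¬F) ∧ (T ∧ F))
  →4  x0 ∨ (((F ∧ x0) ∨ ¬F) ∧ (T ∧ F))
  →5  x0 ∨ ((F ∨ ¬F) ∧ (T ∧ F))
  →6  x0 ∨ (¬F ∧ (T ∧ F))
  →7  x0 ∨ (T ∧ (T ∧ F))
  →8  x0 ∨ (T ∧ F)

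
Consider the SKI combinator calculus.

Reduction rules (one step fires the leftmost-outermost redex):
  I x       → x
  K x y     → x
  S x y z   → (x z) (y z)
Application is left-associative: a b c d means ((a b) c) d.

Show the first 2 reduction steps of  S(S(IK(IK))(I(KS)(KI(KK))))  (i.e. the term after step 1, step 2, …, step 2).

Answer: after 2 steps: S(S(KK)(I(KS)(KI(KK))))

Working:
  start: S(S(IK(IK))(I(KS)(KI(KK))))
  step 1: S(S(K(IK))(I(KS)(KI(KK))))
  step 2: S(S(KK)(I(KS)(KI(KK))))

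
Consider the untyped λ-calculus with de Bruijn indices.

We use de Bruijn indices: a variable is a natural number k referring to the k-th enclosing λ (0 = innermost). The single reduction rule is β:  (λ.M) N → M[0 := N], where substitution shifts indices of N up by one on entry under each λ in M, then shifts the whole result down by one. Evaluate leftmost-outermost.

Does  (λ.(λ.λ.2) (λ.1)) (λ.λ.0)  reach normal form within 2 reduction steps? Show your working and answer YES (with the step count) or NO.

  start: (λ.(λ.λ.2) (λ.1)) (λ.λ.0)
  [1] (λ.λ.λ.λ.0) (λ.λ.λ.0)
  [2] λ.λ.λ.0

Answer: YES — reaches normal form λ.λ.λ.0 in 2 ≤ 2 steps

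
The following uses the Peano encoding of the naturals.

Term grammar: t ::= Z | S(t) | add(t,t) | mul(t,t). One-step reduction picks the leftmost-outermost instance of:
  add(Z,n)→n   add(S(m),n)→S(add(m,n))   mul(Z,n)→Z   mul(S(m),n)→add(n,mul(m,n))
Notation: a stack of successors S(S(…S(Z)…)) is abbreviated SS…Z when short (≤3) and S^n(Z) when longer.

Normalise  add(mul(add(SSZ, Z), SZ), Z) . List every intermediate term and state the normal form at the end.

Answer: normal form = SSZ  (in 13 steps)

Reduction:
  start: add(mul(add(SSZ, Z), SZ), Z)
  [1] add(mul(S(add(SZ, Z)), SZ), Z)
  [2] add(add(SZ, mul(add(SZ, Z), SZ)), Z)
  [3] add(S(add(Z, mul(add(SZ, Z), SZ))), Z)
  [4] S(add(add(Z, mul(add(SZ, Z), SZ)), Z))
  [5] S(add(mul(add(SZ, Z), SZ), Z))
  [6] S(add(mul(S(add(Z, Z)), SZ), Z))
  [7] S(add(add(SZ, mul(add(Z, Z), SZ)), Z))
  [8] S(add(S(add(Z, mul(add(Z, Z), SZ))), Z))
  [9] S(S(add(add(Z, mul(add(Z, Z), SZ)), Z)))
  [10] S(S(add(mul(add(Z, Z), SZ), Z)))
  [11] S(S(add(mul(Z, SZ), Z)))
  [12] S(S(add(Z, Z)))
  [13] SSZ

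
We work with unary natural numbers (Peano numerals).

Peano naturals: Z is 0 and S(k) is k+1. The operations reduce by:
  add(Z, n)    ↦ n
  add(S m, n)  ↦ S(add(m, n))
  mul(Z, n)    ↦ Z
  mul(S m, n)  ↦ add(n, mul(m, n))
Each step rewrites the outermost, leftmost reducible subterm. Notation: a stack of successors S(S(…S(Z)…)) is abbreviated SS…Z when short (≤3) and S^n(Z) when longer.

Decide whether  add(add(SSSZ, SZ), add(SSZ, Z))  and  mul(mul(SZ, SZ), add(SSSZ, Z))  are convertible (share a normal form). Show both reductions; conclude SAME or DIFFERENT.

Answer: DIFFERENT — A ⇓ S^6(Z), B ⇓ SSSZ

Derivation:
Term A:
  start: add(add(SSSZ, SZ), add(SSZ, Z))
  [1] add(S(add(SSZ, SZ)), add(SSZ, Z))
  [2] S(add(add(SSZ, SZ), add(SSZ, Z)))
  [3] S(add(S(add(SZ, SZ)), add(SSZ, Z)))
  [4] S(S(add(add(SZ, SZ), add(SSZ, Z))))
  [5] S(S(add(S(add(Z, SZ)), add(SSZ, Z))))
  [6] S(S(S(add(add(Z, SZ), add(SSZ, Z)))))
  [7] S(S(S(add(SZ, add(SSZ, Z)))))
  [8] S(S(S(S(add(Z, add(SSZ, Z))))))
  [9] S(S(S(S(add(SSZ, Z)))))
  [10] S(S(S(S(S(add(SZ, Z))))))
  [11] S(S(S(S(S(S(add(Z, Z)))))))
  [12] S^6(Z)

Term B:
  start: mul(mul(SZ, SZ), add(SSSZ, Z))
  [1] mul(add(SZ, mul(Z, SZ)), add(SSSZ, Z))
  [2] mul(S(add(Z, mul(Z, SZ))), add(SSSZ, Z))
  [3] add(add(SSSZ, Z), mul(add(Z, mul(Z, SZ)), add(SSSZ, Z)))
  [4] add(S(add(SSZ, Z)), mul(add(Z, mul(Z, SZ)), add(SSSZ, Z)))
  [5] S(add(add(SSZ, Z), mul(add(Z, mul(Z, SZ)), add(SSSZ, Z))))
  [6] S(add(S(add(SZ, Z)), mul(add(Z, mul(Z, SZ)), add(SSSZ, Z))))
  [7] S(S(add(add(SZ, Z), mul(add(Z, mul(Z, SZ)), add(SSSZ, Z)))))
  [8] S(S(add(S(add(Z, Z)), mul(add(Z, mul(Z, SZ)), add(SSSZ, Z)))))
  [9] S(S(S(add(add(Z, Z), mul(add(Z, mul(Z, SZ)), add(SSSZ, Z))))))
  [10] S(S(S(add(Z, mul(add(Z, mul(Z, SZ)), add(SSSZ, Z))))))
  [11] S(S(S(mul(add(Z, mul(Z, SZ)), add(SSSZ, Z)))))
  [12] S(S(S(mul(mul(Z, SZ), add(SSSZ, Z)))))
  [13] S(S(S(mul(Z, add(SSSZ, Z)))))
  [14] SSSZ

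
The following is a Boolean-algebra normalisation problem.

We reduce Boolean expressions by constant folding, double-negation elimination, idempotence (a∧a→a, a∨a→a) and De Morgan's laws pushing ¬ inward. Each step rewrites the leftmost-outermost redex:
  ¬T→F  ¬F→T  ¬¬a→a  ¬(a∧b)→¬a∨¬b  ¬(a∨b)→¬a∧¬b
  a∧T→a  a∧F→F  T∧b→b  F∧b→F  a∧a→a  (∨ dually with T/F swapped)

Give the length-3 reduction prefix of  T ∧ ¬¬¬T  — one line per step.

  start: T ∧ ¬¬¬T
  [1] ¬¬¬T
  [2] ¬T
  [3] F

Answer: after 3 steps: F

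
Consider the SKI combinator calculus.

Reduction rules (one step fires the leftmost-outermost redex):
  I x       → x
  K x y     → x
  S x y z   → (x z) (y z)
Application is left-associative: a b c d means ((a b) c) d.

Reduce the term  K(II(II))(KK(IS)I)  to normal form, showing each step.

Answer: normal form = I  (in 4 steps)

Derivation:
  start: K(II(II))(KK(IS)I)
  →1  II(II)
  →2  I(II)
  →3  II
  →4  I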